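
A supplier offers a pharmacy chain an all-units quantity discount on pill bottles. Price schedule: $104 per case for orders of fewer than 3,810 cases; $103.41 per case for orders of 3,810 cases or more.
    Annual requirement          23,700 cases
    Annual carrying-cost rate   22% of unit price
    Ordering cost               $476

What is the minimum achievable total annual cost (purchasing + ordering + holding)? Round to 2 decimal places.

H₁ = 22%×$104 = $22.8800;  H₂ = 22%×$103.41 = $22.7502
EOQ₁ = √(2×23,700×476/22.8800) = 993.04  (< 3,810, feasible at tier 1)
EOQ₂ = √(2×23,700×476/22.7502) = 995.86  (< 3,810 → use Q = 3,810 at tier-2 price)
TC(tier 1 (EOQ₁), Q≈993.0) = $2,487,520.65
TC(tier 2, Q≈3,810.0) = $2,497,117.08
Minimum at tier 1 (EOQ₁): $2,487,520.65

$2,487,520.65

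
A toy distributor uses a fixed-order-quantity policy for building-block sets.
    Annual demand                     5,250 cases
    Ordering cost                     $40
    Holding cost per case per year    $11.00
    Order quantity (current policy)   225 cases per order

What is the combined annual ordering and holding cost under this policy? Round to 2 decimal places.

Annual ordering cost = (D/Q)·S = (5,250/225) × 40 = $933.33
Annual holding cost  = (Q/2)·H = (225/2) × 11 = $1,237.50
Total = $933.33 + $1,237.50 = $2,170.83

$2,170.83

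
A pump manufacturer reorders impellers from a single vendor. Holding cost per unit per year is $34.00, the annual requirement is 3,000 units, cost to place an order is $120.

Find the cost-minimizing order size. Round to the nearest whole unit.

Q* = √(2·D·S / H) = √(2·3,000·120 / 34) = √21,176.5 ≈ 145.52

146 units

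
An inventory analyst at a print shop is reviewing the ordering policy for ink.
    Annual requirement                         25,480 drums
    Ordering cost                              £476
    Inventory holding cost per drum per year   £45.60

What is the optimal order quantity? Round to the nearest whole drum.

Q* = √(2·D·S / H) = √(2·25,480·476 / 45.6) = √531,950.9 ≈ 729.35

729 drums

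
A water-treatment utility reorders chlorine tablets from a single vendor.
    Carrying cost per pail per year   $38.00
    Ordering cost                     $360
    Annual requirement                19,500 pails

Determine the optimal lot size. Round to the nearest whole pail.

Q* = √(2·D·S / H) = √(2·19,500·360 / 38) = √369,473.7 ≈ 607.84

608 pails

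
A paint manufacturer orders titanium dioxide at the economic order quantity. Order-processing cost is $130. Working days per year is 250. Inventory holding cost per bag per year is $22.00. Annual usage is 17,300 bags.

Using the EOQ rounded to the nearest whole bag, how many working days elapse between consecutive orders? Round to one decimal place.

EOQ = √(2DS/H) = √(2 × 17,300 × 130 / 22)
    = √(204,454.55) ≈ 452.17 → Q = 452 bags
Days between orders = 250 / (D/Q) = 250 / 38.274 ≈ 6.532

6.5 days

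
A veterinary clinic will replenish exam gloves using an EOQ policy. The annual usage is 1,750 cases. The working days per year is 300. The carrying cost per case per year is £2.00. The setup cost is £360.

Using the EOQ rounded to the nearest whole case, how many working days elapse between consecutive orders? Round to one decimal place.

EOQ = √(2DS/H) = √(2 × 1,750 × 360 / 2)
    = √(630,000.00) ≈ 793.73 → Q = 794 cases
Cycle time = (working days × Q)/D = (300 × 794) / 1,750 = 136.114 days

136.1 days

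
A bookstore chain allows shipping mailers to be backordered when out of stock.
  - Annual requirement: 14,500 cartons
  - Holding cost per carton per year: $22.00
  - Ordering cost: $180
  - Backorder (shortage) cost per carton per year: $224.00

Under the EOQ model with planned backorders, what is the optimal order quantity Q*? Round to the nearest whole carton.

Basic EOQ = √(2·14,500·180/22) = 487.106
Backorder adjustment √((H+b)/b) = √((22+224)/224) = 1.0480
Q* = 487.106 × 1.0480 ≈ 510.47

510 cartons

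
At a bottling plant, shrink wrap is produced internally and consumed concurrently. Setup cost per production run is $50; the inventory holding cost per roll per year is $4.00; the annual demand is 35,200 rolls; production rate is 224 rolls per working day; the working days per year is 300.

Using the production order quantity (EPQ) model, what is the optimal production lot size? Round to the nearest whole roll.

1,359 rolls

d = 35,200/300 = 117.3333 rolls/day;  effective holding cost H(1 − d/p) = 4·(1 − 117.3333/224) = 1.90476
Q* = √(2DS / H_eff) = √(2·35,200·50 / 1.90476) ≈ 1,359.41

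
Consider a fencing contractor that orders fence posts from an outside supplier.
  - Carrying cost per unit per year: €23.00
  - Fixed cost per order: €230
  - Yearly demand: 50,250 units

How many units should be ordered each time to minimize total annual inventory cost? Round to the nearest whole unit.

1,002 units

2DS/H = 2·50,250·230/23 = 1,005,000.00
EOQ = √1,005,000.00 ≈ 1,002.50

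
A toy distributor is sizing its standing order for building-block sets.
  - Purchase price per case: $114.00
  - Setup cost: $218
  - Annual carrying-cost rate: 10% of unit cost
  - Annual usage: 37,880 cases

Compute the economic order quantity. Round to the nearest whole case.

H = i·C = 0.1 × $114 = $11.4000 per case-year
Optimal lot size Q* = (2 × 37,880 × $218 / $11.4)^½ ≈ 1,203.64

1,204 cases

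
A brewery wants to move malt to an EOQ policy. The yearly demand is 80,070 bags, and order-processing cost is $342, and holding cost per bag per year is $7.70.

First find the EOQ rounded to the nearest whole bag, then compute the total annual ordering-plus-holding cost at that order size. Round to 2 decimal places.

Q* = √(2·D·S / H) = √(2·80,070·342 / 7.7) = √7,112,711.7 ≈ 2,666.97 → Q = 2,667 bags
Annual ordering cost = (D/Q)·S = (80,070/2,667) × 342 = $10,267.69
Annual holding cost  = (Q/2)·H = (2,667/2) × 7.7 = $10,267.95
Total = $10,267.69 + $10,267.95 = $20,535.64

$20,535.64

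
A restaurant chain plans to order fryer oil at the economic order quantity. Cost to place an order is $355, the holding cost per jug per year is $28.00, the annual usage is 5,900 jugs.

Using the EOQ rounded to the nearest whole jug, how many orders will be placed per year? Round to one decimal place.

Optimal lot size Q* = (2 × 5,900 × $355 / $28)^½ ≈ 386.79 → Q = 387
N = D/Q = 5,900/387 ≈ 15.245 orders/yr

15.2 orders per year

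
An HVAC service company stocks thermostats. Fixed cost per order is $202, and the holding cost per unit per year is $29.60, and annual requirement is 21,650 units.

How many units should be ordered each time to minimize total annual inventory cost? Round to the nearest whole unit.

544 units

Q* = √(2·D·S / H) = √(2·21,650·202 / 29.6) = √295,493.2 ≈ 543.59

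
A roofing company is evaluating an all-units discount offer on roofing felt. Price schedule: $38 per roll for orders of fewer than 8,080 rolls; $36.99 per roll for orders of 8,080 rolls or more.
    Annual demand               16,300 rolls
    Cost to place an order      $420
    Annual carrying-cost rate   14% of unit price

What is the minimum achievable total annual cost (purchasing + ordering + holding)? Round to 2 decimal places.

H₁ = 14%×$38 = $5.3200;  H₂ = 14%×$36.99 = $5.1786
EOQ₁ = √(2×16,300×420/5.3200) = 1,604.27  (< 8,080, feasible at tier 1)
EOQ₂ = √(2×16,300×420/5.1786) = 1,626.03  (< 8,080 → use Q = 8,080 at tier-2 price)
TC(tier 1 (EOQ₁), Q≈1,604.3) = $627,934.72
TC(tier 2, Q≈8,080.0) = $624,705.82
Minimum at tier 2: $624,705.82

$624,705.82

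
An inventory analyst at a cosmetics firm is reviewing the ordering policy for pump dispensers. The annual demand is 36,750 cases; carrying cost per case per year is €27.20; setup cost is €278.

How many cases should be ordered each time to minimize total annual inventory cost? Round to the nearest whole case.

Q* = √(2·D·S / H) = √(2·36,750·278 / 27.2) = √751,213.2 ≈ 866.73

867 cases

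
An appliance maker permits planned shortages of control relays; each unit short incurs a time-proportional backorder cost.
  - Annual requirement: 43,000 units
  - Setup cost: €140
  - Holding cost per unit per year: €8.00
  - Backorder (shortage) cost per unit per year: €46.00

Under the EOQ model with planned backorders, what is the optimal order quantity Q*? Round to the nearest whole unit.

1,329 units

Basic EOQ = √(2·43,000·140/8) = 1,226.784
Backorder adjustment √((H+b)/b) = √((8+46)/46) = 1.0835
Q* = 1,226.784 × 1.0835 ≈ 1,329.19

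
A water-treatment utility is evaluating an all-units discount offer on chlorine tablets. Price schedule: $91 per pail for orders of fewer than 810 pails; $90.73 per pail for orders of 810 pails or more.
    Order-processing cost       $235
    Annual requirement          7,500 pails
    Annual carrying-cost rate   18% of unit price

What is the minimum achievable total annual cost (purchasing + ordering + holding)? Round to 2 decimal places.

$689,265.14

H₁ = 18%×$91 = $16.3800;  H₂ = 18%×$90.73 = $16.3314
EOQ₁ = √(2×7,500×235/16.3800) = 463.90  (< 810, feasible at tier 1)
EOQ₂ = √(2×7,500×235/16.3314) = 464.59  (< 810 → use Q = 810 at tier-2 price)
TC(tier 1 (EOQ₁), Q≈463.9) = $690,098.65
TC(tier 2, Q≈810.0) = $689,265.14
Minimum at tier 2: $689,265.14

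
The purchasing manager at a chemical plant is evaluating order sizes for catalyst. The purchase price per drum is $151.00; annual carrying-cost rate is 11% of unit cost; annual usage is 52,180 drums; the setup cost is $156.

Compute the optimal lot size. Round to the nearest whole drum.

990 drums

Holding cost per drum per year: H = 11% × $151 = $16.6100
EOQ = √(2DS/H) = √(2 × 52,180 × 156 / 16.61)
    = √(980,142.08) ≈ 990.02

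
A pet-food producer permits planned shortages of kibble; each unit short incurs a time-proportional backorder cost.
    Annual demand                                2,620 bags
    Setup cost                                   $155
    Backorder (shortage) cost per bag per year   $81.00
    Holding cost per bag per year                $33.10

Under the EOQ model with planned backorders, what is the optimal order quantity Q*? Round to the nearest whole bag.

Q* = √(2DS/H) · √((H + b)/b)
   = √(2 × 2,620 × 155 / 33.1) · √((33.1 + 81) / 81)
   = 156.645 × 1.1869 ≈ 185.92

186 bags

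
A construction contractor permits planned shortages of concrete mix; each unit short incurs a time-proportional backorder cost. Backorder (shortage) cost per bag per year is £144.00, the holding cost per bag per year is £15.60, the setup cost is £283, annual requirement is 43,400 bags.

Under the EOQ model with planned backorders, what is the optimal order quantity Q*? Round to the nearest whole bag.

1,321 bags

Q* = √(2DS/H) · √((H + b)/b)
   = √(2 × 43,400 × 283 / 15.6) · √((15.6 + 144) / 144)
   = 1,254.847 × 1.0528 ≈ 1,321.07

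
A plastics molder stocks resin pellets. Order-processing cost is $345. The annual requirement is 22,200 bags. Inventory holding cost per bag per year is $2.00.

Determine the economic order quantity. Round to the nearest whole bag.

2DS/H = 2·22,200·345/2 = 7,659,000.00
EOQ = √7,659,000.00 ≈ 2,767.49

2,767 bags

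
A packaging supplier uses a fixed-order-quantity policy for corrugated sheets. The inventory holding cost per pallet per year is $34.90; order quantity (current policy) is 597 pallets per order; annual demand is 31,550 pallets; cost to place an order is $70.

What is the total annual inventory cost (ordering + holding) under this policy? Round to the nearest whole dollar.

$14,117

Annual ordering cost = (D/Q)·S = (31,550/597) × 70 = $3,699.33
Annual holding cost  = (Q/2)·H = (597/2) × 34.9 = $10,417.65
Total = $3,699.33 + $10,417.65 = $14,116.98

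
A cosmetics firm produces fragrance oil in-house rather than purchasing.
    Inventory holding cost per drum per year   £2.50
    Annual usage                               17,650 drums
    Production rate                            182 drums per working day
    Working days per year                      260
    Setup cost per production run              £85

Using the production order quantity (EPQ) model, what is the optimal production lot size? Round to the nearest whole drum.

d = 17,650/260 = 67.8846 drums/day;  effective holding cost H(1 − d/p) = 2.5·(1 − 67.8846/182) = 1.56752
Q* = √(2DS / H_eff) = √(2·17,650·85 / 1.56752) ≈ 1,383.54

1,384 drums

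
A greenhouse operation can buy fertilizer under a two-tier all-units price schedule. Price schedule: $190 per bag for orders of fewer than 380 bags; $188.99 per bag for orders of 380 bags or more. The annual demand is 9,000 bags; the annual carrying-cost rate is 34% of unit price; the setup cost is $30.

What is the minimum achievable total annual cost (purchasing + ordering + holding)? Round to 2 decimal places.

H₁ = 34%×$190 = $64.6000;  H₂ = 34%×$188.99 = $64.2566
EOQ₁ = √(2×9,000×30/64.6000) = 91.43  (< 380, feasible at tier 1)
EOQ₂ = √(2×9,000×30/64.2566) = 91.67  (< 380 → use Q = 380 at tier-2 price)
TC(tier 1 (EOQ₁), Q≈91.4) = $1,715,906.27
TC(tier 2, Q≈380.0) = $1,713,829.28
Minimum at tier 2: $1,713,829.28

$1,713,829.28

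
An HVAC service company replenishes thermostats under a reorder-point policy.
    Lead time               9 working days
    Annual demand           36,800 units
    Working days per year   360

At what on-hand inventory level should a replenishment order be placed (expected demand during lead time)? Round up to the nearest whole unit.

920 units

Daily demand d = 36,800 / 360 = 102.222 units/day
Demand during lead time = 102.222 × 9 = 920.00
Reorder point = 920.00 → round up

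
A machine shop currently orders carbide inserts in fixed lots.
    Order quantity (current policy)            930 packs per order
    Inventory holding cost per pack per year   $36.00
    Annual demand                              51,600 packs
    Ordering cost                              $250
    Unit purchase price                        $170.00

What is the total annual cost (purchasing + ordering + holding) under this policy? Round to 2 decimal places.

$8,802,610.97

Orders/yr = 51,600/930 = 55.484; ordering cost = 55.484 × $250 = $13,870.97
Average inventory = 930/2 = 465; holding cost = 465 × $36 = $16,740.00
Purchase cost = D·C = 51,600 × 170 = $8,772,000.00
Total = $13,870.97 + $16,740.00 + $8,772,000.00 = $8,802,610.97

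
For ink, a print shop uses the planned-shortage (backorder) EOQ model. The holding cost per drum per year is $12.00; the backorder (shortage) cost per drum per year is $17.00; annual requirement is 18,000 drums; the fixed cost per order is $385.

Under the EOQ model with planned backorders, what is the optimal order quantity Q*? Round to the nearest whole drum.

Q* = √(2DS/H) · √((H + b)/b)
   = √(2 × 18,000 × 385 / 12) · √((12 + 17) / 17)
   = 1,074.709 × 1.3061 ≈ 1,403.67

1,404 drums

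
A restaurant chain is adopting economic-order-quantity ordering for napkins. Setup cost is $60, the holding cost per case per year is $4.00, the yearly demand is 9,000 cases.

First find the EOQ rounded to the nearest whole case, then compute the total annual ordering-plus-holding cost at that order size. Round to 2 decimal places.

$2,078.46

EOQ = √(2DS/H) = √(2 × 9,000 × 60 / 4)
    = √(270,000.00) ≈ 519.62 → Q = 520 cases
Annual ordering cost = (D/Q)·S = (9,000/520) × 60 = $1,038.46
Annual holding cost  = (Q/2)·H = (520/2) × 4 = $1,040.00
Total = $1,038.46 + $1,040.00 = $2,078.46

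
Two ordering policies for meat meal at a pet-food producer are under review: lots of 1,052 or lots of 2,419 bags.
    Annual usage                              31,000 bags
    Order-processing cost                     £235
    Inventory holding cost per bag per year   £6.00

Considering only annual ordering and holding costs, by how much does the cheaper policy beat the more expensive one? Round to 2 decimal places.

Annual cost at Q: ordering D·S/Q plus holding Q·H/2.
TC(1,052) = (31,000/1,052)×235 + (1,052/2)×6 = £10,080.90
TC(2,419) = (31,000/2,419)×235 + (2,419/2)×6 = £10,268.58
|ΔTC| = |£10,080.90 − £10,268.58| = £187.67

£187.67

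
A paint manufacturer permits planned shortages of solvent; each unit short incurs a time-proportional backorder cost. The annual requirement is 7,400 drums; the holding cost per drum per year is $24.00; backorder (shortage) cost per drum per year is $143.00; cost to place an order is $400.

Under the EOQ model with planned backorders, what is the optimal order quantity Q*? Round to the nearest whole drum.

Q* = √(2DS/H) · √((H + b)/b)
   = √(2 × 7,400 × 400 / 24) · √((24 + 143) / 143)
   = 496.655 × 1.0807 ≈ 536.72

537 drums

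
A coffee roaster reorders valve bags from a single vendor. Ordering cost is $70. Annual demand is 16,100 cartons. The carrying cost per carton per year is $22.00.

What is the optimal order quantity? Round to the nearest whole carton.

Optimal lot size Q* = (2 × 16,100 × $70 / $22)^½ ≈ 320.09

320 cartons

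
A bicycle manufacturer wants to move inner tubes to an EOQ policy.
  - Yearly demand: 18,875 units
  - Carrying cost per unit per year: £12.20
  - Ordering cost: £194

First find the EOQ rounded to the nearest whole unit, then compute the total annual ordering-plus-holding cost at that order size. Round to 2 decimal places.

£9,452.34

EOQ = √(2DS/H) = √(2 × 18,875 × 194 / 12.2)
    = √(600,286.89) ≈ 774.78 → Q = 775 units
Annual ordering cost = (D/Q)·S = (18,875/775) × 194 = £4,724.84
Annual holding cost  = (Q/2)·H = (775/2) × 12.2 = £4,727.50
Total = £4,724.84 + £4,727.50 = £9,452.34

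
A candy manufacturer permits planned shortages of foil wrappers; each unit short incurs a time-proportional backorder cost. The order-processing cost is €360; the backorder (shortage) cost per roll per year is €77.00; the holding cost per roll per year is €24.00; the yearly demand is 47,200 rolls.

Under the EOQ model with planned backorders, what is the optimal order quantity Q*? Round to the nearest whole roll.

1,363 rolls

Basic EOQ = √(2·47,200·360/24) = 1,189.958
Backorder adjustment √((H+b)/b) = √((24+77)/77) = 1.1453
Q* = 1,189.958 × 1.1453 ≈ 1,362.85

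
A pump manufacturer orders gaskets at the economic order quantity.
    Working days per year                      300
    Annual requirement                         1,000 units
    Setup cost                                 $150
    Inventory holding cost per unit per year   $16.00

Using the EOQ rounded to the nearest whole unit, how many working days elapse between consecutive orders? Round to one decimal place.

Q* = √(2·D·S / H) = √(2·1,000·150 / 16) = √18,750.0 ≈ 136.93 → Q = 137 units
Cycle time = (working days × Q)/D = (300 × 137) / 1,000 = 41.100 days

41.1 days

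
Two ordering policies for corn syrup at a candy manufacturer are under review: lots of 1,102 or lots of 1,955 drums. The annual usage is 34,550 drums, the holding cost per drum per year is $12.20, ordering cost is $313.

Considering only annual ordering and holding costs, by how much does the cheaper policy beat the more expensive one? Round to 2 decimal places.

TC(Q) = (D/Q)S + (Q/2)H
TC(1,102) = (34,550/1,102)×313 + (1,102/2)×12.2 = $16,535.40
TC(1,955) = (34,550/1,955)×313 + (1,955/2)×12.2 = $17,457.03
|ΔTC| = |$16,535.40 − $17,457.03| = $921.63

$921.63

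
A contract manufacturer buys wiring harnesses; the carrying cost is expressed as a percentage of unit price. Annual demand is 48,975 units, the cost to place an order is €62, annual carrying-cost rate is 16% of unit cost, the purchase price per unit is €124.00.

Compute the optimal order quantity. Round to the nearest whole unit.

H = i·C = 0.16 × €124 = €19.8400 per unit-year
Optimal lot size Q* = (2 × 48,975 × €62 / €19.84)^½ ≈ 553.26

553 units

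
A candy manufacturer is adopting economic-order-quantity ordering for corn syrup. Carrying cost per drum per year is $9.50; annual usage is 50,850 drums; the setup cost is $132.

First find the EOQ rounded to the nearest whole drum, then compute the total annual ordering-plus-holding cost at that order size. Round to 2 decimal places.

EOQ = √(2DS/H) = √(2 × 50,850 × 132 / 9.5)
    = √(1,413,094.74) ≈ 1,188.74 → Q = 1,189 drums
Ordering: D/Q × S = 50,850/1,189 × $132 = $5,645.25
Holding:  Q/2 × H = 1,189/2 × $9.5 = $5,647.75
Total = $5,645.25 + $5,647.75 = $11,293.00

$11,293.00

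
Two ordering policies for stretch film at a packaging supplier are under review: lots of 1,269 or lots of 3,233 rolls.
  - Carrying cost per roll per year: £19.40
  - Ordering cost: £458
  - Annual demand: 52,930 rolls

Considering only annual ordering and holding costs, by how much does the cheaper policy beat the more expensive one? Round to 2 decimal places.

£7,445.90

For each Q, cost = (D/Q)·S + (Q/2)·H.
TC(1,269) = (52,930/1,269)×458 + (1,269/2)×19.4 = £31,412.48
TC(3,233) = (52,930/3,233)×458 + (3,233/2)×19.4 = £38,858.38
Cheaper: Q = 1,269.  Difference = £7,445.90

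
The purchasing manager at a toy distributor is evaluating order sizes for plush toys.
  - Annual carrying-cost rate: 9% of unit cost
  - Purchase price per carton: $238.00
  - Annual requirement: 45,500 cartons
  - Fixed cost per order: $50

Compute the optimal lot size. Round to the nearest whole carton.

461 cartons

Holding cost per carton per year: H = 9% × $238 = $21.4200
EOQ = √(2DS/H) = √(2 × 45,500 × 50 / 21.42)
    = √(212,418.30) ≈ 460.89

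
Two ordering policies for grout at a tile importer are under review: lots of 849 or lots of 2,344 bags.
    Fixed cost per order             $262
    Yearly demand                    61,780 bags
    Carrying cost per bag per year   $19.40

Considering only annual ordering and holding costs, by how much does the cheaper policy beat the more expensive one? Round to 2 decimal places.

Annual cost at Q: ordering D·S/Q plus holding Q·H/2.
TC(849) = (61,780/849)×262 + (849/2)×19.4 = $27,300.51
TC(2,344) = (61,780/2,344)×262 + (2,344/2)×19.4 = $29,642.24
|ΔTC| = |$27,300.51 − $29,642.24| = $2,341.74

$2,341.74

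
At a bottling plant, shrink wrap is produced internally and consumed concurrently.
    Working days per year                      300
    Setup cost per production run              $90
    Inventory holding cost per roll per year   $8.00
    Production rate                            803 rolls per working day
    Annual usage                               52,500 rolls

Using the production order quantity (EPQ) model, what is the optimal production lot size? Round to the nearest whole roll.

d = 52,500/300 = 175.0000 rolls/day;  effective holding cost H(1 − d/p) = 8·(1 − 175.0000/803) = 6.25654
Q* = √(2DS / H_eff) = √(2·52,500·90 / 6.25654) ≈ 1,228.99

1,229 rolls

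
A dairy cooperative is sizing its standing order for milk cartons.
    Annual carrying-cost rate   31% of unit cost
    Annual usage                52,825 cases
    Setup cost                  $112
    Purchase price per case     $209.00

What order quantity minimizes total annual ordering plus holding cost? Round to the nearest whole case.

427 cases

Carrying cost H = $209 × 31% = $64.7900/case/yr
Optimal lot size Q* = (2 × 52,825 × $112 / $64.79)^½ ≈ 427.36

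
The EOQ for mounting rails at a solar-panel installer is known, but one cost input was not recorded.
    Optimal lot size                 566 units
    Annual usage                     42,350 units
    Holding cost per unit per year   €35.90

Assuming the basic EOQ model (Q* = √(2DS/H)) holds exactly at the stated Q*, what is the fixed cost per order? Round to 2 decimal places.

€135.78

From Q* = √(2DS/H) ⇒ Q*² = 2DS/H.
S = Q²H / (2D) = 566² × 35.9 / (2 × 42,350) = 135.7825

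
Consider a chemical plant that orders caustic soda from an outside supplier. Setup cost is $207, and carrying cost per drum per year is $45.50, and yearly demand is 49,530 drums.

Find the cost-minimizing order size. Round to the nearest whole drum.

Optimal lot size Q* = (2 × 49,530 × $207 / $45.5)^½ ≈ 671.32

671 drums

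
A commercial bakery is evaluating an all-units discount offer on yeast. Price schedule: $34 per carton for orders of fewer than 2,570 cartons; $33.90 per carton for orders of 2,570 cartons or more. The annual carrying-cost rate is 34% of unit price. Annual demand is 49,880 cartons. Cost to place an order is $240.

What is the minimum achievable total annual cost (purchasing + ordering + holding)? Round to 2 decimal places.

$1,710,400.96

H₁ = 34%×$34 = $11.5600;  H₂ = 34%×$33.90 = $11.5260
EOQ₁ = √(2×49,880×240/11.5600) = 1,439.15  (< 2,570, feasible at tier 1)
EOQ₂ = √(2×49,880×240/11.5260) = 1,441.27  (< 2,570 → use Q = 2,570 at tier-2 price)
TC(tier 1 (EOQ₁), Q≈1,439.1) = $1,712,556.53
TC(tier 2, Q≈2,570.0) = $1,710,400.96
Minimum at tier 2: $1,710,400.96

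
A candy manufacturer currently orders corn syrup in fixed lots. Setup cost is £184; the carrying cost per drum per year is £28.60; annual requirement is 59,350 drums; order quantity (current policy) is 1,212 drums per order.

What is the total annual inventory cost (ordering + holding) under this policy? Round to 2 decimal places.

Annual ordering cost = (D/Q)·S = (59,350/1,212) × 184 = £9,010.23
Annual holding cost  = (Q/2)·H = (1,212/2) × 28.6 = £17,331.60
Total = £9,010.23 + £17,331.60 = £26,341.83

£26,341.83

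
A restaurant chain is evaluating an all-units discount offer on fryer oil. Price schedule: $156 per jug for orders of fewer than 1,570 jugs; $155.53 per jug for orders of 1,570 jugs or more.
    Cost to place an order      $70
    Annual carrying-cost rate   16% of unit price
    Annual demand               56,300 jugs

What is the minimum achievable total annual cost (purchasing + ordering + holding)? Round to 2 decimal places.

$8,778,383.76

H₁ = 16%×$156 = $24.9600;  H₂ = 16%×$155.53 = $24.8848
EOQ₁ = √(2×56,300×70/24.9600) = 561.95  (< 1,570, feasible at tier 1)
EOQ₂ = √(2×56,300×70/24.8848) = 562.80  (< 1,570 → use Q = 1,570 at tier-2 price)
TC(tier 1 (EOQ₁), Q≈561.9) = $8,796,826.22
TC(tier 2, Q≈1,570.0) = $8,778,383.76
Minimum at tier 2: $8,778,383.76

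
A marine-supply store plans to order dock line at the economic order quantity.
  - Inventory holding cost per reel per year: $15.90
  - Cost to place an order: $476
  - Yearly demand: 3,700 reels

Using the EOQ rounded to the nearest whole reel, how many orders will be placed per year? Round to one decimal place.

7.9 orders per year

Q* = √(2·D·S / H) = √(2·3,700·476 / 15.9) = √221,534.6 ≈ 470.67 → Q = 471
N = D/Q = 3,700/471 ≈ 7.856 orders/yr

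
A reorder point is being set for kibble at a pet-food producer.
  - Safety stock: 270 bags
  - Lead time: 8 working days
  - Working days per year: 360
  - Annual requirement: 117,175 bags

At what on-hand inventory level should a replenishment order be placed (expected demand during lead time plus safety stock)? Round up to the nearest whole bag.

Daily demand d = 117,175 / 360 = 325.486 bags/day
Demand during lead time = 325.486 × 8 = 2,603.89
Reorder point = 2,603.89 + 270 = 2,873.89 → round up

2,874 bags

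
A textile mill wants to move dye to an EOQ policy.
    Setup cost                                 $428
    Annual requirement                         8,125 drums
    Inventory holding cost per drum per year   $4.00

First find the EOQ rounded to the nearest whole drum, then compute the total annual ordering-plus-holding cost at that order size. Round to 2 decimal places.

EOQ = √(2DS/H) = √(2 × 8,125 × 428 / 4)
    = √(1,738,750.00) ≈ 1,318.62 → Q = 1,319 drums
Annual ordering cost = (D/Q)·S = (8,125/1,319) × 428 = $2,636.47
Annual holding cost  = (Q/2)·H = (1,319/2) × 4 = $2,638.00
Total = $2,636.47 + $2,638.00 = $5,274.47

$5,274.47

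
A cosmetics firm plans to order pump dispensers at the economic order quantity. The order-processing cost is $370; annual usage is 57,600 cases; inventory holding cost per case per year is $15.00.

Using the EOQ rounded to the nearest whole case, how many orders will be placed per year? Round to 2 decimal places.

34.16 orders per year

2DS/H = 2·57,600·370/15 = 2,841,600.00
EOQ = √2,841,600.00 ≈ 1,685.70 → Q = 1,686
Orders per year = D/Q = 57,600 / 1,686 = 34.164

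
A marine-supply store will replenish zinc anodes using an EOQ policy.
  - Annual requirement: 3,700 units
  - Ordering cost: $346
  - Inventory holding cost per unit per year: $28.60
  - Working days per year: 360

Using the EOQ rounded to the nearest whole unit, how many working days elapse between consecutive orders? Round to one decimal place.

29.1 days

EOQ = √(2DS/H) = √(2 × 3,700 × 346 / 28.6)
    = √(89,524.48) ≈ 299.21 → Q = 299 units
Days between orders = 360 / (D/Q) = 360 / 12.375 ≈ 29.092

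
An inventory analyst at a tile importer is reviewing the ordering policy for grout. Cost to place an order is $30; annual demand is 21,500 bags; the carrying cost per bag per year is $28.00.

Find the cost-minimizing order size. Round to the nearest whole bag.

Q* = √(2·D·S / H) = √(2·21,500·30 / 28) = √46,071.4 ≈ 214.64

215 bags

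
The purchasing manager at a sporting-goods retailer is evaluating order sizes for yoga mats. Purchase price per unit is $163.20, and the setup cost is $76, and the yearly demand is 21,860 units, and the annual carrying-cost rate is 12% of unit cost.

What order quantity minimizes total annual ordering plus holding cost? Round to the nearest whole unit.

Carrying cost H = $163.2 × 12% = $19.5840/unit/yr
2DS/H = 2·21,860·76/19.584 = 169,665.03
EOQ = √169,665.03 ≈ 411.90

412 units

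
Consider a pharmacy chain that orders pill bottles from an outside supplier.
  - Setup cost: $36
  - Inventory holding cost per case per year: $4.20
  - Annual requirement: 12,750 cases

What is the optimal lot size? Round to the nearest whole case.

468 cases

Optimal lot size Q* = (2 × 12,750 × $36 / $4.2)^½ ≈ 467.52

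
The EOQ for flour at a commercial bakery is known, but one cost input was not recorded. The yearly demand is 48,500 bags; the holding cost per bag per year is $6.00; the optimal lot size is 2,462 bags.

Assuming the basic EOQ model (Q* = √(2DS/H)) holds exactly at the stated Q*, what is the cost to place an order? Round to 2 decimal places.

EOQ relation: Q² = 2DS/H, so rearrange for the unknown.
S = Q²H / (2D) = 2,462² × 6 / (2 × 48,500) = 374.9347

$374.93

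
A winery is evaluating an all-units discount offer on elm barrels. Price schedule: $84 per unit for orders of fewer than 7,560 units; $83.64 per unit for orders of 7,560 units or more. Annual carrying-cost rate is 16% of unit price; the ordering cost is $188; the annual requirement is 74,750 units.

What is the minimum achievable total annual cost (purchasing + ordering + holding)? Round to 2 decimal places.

H₁ = 16%×$84 = $13.4400;  H₂ = 16%×$83.64 = $13.3824
EOQ₁ = √(2×74,750×188/13.4400) = 1,446.11  (< 7,560, feasible at tier 1)
EOQ₂ = √(2×74,750×188/13.3824) = 1,449.21  (< 7,560 → use Q = 7,560 at tier-2 price)
TC(tier 1 (EOQ₁), Q≈1,446.1) = $6,298,435.65
TC(tier 2, Q≈7,560.0) = $6,304,534.33
Minimum at tier 1 (EOQ₁): $6,298,435.65

$6,298,435.65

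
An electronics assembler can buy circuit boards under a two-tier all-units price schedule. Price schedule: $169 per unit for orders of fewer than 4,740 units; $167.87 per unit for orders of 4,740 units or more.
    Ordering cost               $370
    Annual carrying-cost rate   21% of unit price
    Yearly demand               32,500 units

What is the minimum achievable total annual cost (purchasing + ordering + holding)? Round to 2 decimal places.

$5,521,715.31

H₁ = 21%×$169 = $35.4900;  H₂ = 21%×$167.87 = $35.2527
EOQ₁ = √(2×32,500×370/35.4900) = 823.20  (< 4,740, feasible at tier 1)
EOQ₂ = √(2×32,500×370/35.2527) = 825.96  (< 4,740 → use Q = 4,740 at tier-2 price)
TC(tier 1 (EOQ₁), Q≈823.2) = $5,521,715.31
TC(tier 2, Q≈4,740.0) = $5,541,860.82
Minimum at tier 1 (EOQ₁): $5,521,715.31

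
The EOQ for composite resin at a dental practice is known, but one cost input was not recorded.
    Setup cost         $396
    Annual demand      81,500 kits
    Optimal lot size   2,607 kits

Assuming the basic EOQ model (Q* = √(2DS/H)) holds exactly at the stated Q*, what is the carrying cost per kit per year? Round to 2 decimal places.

EOQ relation: Q² = 2DS/H, so rearrange for the unknown.
H = 2DS / Q² = 2 × 81,500 × 396 / 2,607² = 9.4973

$9.50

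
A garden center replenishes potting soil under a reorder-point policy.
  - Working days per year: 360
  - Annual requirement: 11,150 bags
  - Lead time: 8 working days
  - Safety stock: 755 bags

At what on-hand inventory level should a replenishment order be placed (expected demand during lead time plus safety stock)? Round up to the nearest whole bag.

Daily demand d = 11,150 / 360 = 30.972 bags/day
Demand during lead time = 30.972 × 8 = 247.78
Reorder point = 247.78 + 755 = 1,002.78 → round up

1,003 bags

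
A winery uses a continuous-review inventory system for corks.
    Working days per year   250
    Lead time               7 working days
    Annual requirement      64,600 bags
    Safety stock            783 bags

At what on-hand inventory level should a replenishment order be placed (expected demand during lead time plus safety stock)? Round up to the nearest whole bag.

Daily demand d = 64,600 / 250 = 258.400 bags/day
Demand during lead time = 258.400 × 7 = 1,808.80
Reorder point = 1,808.80 + 783 = 2,591.80 → round up

2,592 bags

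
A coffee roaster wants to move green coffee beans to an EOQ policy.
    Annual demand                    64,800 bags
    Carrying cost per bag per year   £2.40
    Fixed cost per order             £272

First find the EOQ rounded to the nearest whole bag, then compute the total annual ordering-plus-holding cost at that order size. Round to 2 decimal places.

£9,197.98

Q* = √(2·D·S / H) = √(2·64,800·272 / 2.4) = √14,688,000.0 ≈ 3,832.49 → Q = 3,832 bags
Orders/yr = 64,800/3,832 = 16.910; ordering cost = 16.910 × £272 = £4,599.58
Average inventory = 3,832/2 = 1916; holding cost = 1916 × £2.4 = £4,598.40
Total = £4,599.58 + £4,598.40 = £9,197.98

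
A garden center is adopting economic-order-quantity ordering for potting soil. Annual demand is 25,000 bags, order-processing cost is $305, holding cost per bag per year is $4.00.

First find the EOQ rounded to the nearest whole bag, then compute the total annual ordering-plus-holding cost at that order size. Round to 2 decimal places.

EOQ = √(2DS/H) = √(2 × 25,000 × 305 / 4)
    = √(3,812,500.00) ≈ 1,952.56 → Q = 1,953 bags
Annual ordering cost = (D/Q)·S = (25,000/1,953) × 305 = $3,904.25
Annual holding cost  = (Q/2)·H = (1,953/2) × 4 = $3,906.00
Total = $3,904.25 + $3,906.00 = $7,810.25

$7,810.25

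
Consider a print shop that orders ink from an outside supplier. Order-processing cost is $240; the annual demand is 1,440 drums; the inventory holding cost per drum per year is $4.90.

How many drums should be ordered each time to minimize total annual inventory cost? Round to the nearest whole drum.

Optimal lot size Q* = (2 × 1,440 × $240 / $4.9)^½ ≈ 375.58

376 drums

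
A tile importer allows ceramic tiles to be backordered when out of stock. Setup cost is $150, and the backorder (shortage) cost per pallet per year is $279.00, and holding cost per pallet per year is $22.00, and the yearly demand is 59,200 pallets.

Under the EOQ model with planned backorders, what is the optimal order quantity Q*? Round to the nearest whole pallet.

Basic EOQ = √(2·59,200·150/22) = 898.484
Backorder adjustment √((H+b)/b) = √((22+279)/279) = 1.0387
Q* = 898.484 × 1.0387 ≈ 933.24

933 pallets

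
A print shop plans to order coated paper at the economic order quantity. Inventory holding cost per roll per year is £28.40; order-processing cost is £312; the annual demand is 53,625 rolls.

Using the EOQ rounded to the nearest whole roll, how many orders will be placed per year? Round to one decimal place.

Q* = √(2·D·S / H) = √(2·53,625·312 / 28.4) = √1,178,239.4 ≈ 1,085.47 → Q = 1,085
Orders per year = D/Q = 53,625 / 1,085 = 49.424

49.4 orders per year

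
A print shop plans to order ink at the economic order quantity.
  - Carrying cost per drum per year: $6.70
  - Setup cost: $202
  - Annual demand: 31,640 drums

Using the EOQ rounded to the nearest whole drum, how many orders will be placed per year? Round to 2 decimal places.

22.91 orders per year

2DS/H = 2·31,640·202/6.7 = 1,907,844.78
EOQ = √1,907,844.78 ≈ 1,381.25 → Q = 1,381
N = D/Q = 31,640/1,381 ≈ 22.911 orders/yr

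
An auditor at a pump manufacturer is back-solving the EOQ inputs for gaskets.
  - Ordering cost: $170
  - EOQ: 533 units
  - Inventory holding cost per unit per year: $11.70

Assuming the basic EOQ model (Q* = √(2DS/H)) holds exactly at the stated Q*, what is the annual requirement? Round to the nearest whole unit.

9,776 units per year

From Q* = √(2DS/H) ⇒ Q*² = 2DS/H.
D = Q²H / (2S) = 533² × 11.7 / (2 × 170) = 9,776.00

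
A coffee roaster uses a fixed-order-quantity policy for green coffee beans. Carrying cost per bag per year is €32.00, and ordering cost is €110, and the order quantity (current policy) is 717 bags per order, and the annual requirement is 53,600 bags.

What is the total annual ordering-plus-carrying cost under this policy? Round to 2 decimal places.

Annual ordering cost = (D/Q)·S = (53,600/717) × 110 = €8,223.15
Annual holding cost  = (Q/2)·H = (717/2) × 32 = €11,472.00
Total = €8,223.15 + €11,472.00 = €19,695.15

€19,695.15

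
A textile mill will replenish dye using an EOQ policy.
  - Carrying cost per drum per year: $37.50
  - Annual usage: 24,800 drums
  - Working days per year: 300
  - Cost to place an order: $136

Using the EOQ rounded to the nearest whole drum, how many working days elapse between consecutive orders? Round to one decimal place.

EOQ = √(2DS/H) = √(2 × 24,800 × 136 / 37.5)
    = √(179,882.67) ≈ 424.13 → Q = 424 drums
T = Q/D × 300 days = 424/24,800 × 300 = 5.129 days

5.1 days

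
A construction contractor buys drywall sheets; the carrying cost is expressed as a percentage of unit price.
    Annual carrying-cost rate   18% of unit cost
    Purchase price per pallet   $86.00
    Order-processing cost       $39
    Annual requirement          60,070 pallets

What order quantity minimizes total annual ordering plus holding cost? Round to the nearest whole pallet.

Holding cost per pallet per year: H = 18% × $86 = $15.4800
Q* = √(2·D·S / H) = √(2·60,070·39 / 15.48) = √302,678.3 ≈ 550.16

550 pallets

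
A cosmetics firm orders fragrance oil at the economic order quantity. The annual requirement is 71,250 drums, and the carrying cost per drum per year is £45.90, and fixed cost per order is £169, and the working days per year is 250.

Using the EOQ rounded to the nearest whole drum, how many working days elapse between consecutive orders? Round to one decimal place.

2.5 days

EOQ = √(2DS/H) = √(2 × 71,250 × 169 / 45.9)
    = √(524,673.20) ≈ 724.34 → Q = 724 drums
Days between orders = 250 / (D/Q) = 250 / 98.412 ≈ 2.540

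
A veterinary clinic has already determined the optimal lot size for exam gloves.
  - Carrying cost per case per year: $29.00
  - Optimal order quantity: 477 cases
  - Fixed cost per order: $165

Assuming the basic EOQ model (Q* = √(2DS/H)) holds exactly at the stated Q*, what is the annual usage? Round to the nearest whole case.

EOQ relation: Q² = 2DS/H, so rearrange for the unknown.
D = Q²H / (2S) = 477² × 29 / (2 × 165) = 19,994.97

19,995 cases per year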